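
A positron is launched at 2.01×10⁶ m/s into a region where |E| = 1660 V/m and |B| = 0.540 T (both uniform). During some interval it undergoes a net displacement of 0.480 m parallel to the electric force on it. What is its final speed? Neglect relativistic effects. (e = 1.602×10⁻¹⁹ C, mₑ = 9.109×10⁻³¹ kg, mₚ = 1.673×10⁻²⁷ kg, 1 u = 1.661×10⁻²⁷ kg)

B does no work; ΔKE = |q|E d.
½mv_f² = ½mv₀² + |q|Ed = ½(9.109×10⁻³¹)(2.01×10⁶)² + (1.602×10⁻¹⁹)(1660)(0.480) ≈ 1.840×10⁻¹⁸ J + 1.276×10⁻¹⁶ J ≈ 1.295×10⁻¹⁶ J.
v_f = √(2·1.295×10⁻¹⁶/9.109×10⁻³¹) ≈ 1.69×10⁷ m/s.

v_f ≈ 1.69×10⁷ m/s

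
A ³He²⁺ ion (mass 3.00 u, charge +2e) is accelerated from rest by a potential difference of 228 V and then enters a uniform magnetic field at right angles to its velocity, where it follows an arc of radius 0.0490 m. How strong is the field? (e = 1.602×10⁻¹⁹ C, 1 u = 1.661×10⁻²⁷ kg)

v = √(2|q|V/m) = √(2·3.204×10⁻¹⁹·228/4.983×10⁻²⁷) ≈ 1.712×10⁵ m/s.
B = mv/(|q|r) = (4.983×10⁻²⁷)(1.712×10⁵)/((3.204×10⁻¹⁹)(0.0490)) ≈ 0.0543 T.

B ≈ 0.0543 T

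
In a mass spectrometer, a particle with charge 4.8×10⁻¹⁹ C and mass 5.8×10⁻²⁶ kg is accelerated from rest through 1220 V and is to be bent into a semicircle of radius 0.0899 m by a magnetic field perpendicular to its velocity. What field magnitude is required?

B ≈ 0.191 T

v = √(2|q|V/m) = √(2·4.8×10⁻¹⁹·1220/5.8×10⁻²⁶) ≈ 1.421×10⁵ m/s.
B = mv/(|q|r) = (5.8×10⁻²⁶)(1.421×10⁵)/((4.8×10⁻¹⁹)(0.0899)) ≈ 0.191 T.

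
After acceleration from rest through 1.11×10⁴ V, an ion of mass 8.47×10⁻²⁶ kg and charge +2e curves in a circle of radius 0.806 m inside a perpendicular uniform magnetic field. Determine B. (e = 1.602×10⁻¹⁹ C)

v = √(2|q|V/m) = √(2·3.204×10⁻¹⁹·1.11×10⁴/8.47×10⁻²⁶) ≈ 2.898×10⁵ m/s.
B = mv/(|q|r) = (8.47×10⁻²⁶)(2.898×10⁵)/((3.204×10⁻¹⁹)(0.806)) ≈ 0.0950 T.

B ≈ 0.0950 T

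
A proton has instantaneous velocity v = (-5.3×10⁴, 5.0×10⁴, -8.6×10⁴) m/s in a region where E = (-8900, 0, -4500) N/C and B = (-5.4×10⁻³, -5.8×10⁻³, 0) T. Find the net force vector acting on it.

v×B = (-499, 464, 577) N/C.
E + v×B = (-9400, 464, -3920) N/C.
F = q(E + v×B) = (1.602×10⁻¹⁹ C)·(-9400, 464, -3920) = (-1.51×10⁻¹⁵, 7.44×10⁻¹⁷, -6.28×10⁻¹⁶) N.

F ≈ (-1.51×10⁻¹⁵, 7.44×10⁻¹⁷, -6.28×10⁻¹⁶) N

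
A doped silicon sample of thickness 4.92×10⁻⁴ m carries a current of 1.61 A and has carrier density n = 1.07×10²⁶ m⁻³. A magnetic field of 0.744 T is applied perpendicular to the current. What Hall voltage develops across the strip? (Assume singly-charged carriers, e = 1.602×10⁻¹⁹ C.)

V_H ≈ 1.42×10⁻⁴ V

V_H = IB/(n e t).
V_H = (1.61)(0.744)/((1.07×10²⁶)(1.602×10⁻¹⁹)(4.92×10⁻⁴)) ≈ 1.42×10⁻⁴ V.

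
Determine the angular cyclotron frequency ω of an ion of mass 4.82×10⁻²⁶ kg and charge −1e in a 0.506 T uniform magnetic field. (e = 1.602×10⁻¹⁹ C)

ω = |q|B/m.
ω = (1.602×10⁻¹⁹)(0.506)/4.82×10⁻²⁶ ≈ 1.68×10⁶ rad/s.

ω ≈ 1.68×10⁶ rad/s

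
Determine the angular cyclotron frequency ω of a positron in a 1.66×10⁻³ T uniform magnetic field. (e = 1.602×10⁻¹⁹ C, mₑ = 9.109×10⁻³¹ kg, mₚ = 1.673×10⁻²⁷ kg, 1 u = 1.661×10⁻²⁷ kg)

ω = |q|B/m.
ω = (1.602×10⁻¹⁹)(1.66×10⁻³)/9.109×10⁻³¹ ≈ 2.92×10⁸ rad/s.

ω ≈ 2.92×10⁸ rad/s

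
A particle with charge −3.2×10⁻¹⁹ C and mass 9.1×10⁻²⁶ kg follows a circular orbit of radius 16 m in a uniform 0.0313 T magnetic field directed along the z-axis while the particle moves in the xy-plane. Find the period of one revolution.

The cyclotron period depends only on m, q, B: T = 2πm/(|q|B).
T = 2π(9.1×10⁻²⁶)/((3.2×10⁻¹⁹)(0.0313)) ≈ 5.71×10⁻⁵ s.

T ≈ 5.71×10⁻⁵ s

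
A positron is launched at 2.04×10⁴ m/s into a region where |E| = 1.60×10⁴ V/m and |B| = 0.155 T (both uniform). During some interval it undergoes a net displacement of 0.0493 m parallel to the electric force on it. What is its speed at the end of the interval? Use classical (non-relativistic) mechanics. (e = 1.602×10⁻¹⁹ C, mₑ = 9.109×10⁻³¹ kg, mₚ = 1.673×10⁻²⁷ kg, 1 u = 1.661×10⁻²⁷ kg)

v_f ≈ 1.67×10⁷ m/s

B does no work; ΔKE = |q|E d.
½mv_f² = ½mv₀² + |q|Ed = ½(9.109×10⁻³¹)(2.04×10⁴)² + (1.602×10⁻¹⁹)(1.60×10⁴)(0.0493) ≈ 1.895×10⁻²² J + 1.264×10⁻¹⁶ J ≈ 1.264×10⁻¹⁶ J.
v_f = √(2·1.264×10⁻¹⁶/9.109×10⁻³¹) ≈ 1.67×10⁷ m/s.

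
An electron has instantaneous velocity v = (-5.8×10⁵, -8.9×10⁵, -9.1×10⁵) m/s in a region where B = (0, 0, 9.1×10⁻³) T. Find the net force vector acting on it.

F ≈ (1.30×10⁻¹⁵, -8.46×10⁻¹⁶, 0) N

v×B = (-8100, 5280, 0) N/C.
F = q v×B = (−1.602×10⁻¹⁹ C)·(-8100, 5280, 0) = (1.30×10⁻¹⁵, -8.46×10⁻¹⁶, 0) N.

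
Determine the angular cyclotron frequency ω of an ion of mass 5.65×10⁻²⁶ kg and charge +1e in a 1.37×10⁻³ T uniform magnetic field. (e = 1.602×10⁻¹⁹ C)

ω = |q|B/m.
ω = (1.602×10⁻¹⁹)(1.37×10⁻³)/5.65×10⁻²⁶ ≈ 3880 rad/s.

ω ≈ 3880 rad/s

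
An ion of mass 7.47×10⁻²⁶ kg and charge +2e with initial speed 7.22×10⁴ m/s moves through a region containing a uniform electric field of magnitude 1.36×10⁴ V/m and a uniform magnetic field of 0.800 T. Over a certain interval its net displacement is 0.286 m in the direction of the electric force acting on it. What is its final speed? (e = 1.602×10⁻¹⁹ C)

B does no work; ΔKE = |q|E d.
½mv_f² = ½mv₀² + |q|Ed = ½(7.47×10⁻²⁶)(7.22×10⁴)² + (3.204×10⁻¹⁹)(1.36×10⁴)(0.286) ≈ 1.947×10⁻¹⁶ J + 1.246×10⁻¹⁵ J ≈ 1.441×10⁻¹⁵ J.
v_f = √(2·1.441×10⁻¹⁵/7.47×10⁻²⁶) ≈ 1.96×10⁵ m/s.

v_f ≈ 1.96×10⁵ m/s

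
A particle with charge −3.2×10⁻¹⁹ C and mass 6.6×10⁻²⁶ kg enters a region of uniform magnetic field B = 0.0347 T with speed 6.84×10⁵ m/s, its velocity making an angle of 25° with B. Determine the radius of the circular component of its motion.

r ≈ 1.72 m

v⊥ = v sinθ = 6.84×10⁵·sin25° ≈ 2.891×10⁵ m/s.
r = m v⊥/(|q|B) = (6.6×10⁻²⁶)(2.891×10⁵)/((3.2×10⁻¹⁹)(0.0347)) ≈ 1.72 m.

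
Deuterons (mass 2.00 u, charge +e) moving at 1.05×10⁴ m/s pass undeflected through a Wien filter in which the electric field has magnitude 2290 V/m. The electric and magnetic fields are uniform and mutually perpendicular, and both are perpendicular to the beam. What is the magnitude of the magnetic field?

Balance of forces in the selector: qE = qvB ⇒ B = E/v.
B = 2290/1.05×10⁴ = 0.218 T.

B = 0.218 T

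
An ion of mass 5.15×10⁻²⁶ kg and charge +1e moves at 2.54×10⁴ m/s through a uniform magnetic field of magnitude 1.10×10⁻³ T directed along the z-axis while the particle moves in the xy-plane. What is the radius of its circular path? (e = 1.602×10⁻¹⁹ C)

r ≈ 7.42 m

The magnetic force provides the centripetal force: |q|vB = mv²/r.
r = mv/(|q|B) = (5.15×10⁻²⁶)(2.54×10⁴)/((1.602×10⁻¹⁹)(1.10×10⁻³)) ≈ 7.42 m.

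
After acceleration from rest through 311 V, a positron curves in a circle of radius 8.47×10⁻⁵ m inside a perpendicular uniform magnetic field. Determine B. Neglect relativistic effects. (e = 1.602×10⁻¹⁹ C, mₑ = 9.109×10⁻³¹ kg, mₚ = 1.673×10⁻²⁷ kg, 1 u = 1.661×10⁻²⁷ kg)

B ≈ 0.702 T

v = √(2|q|V/m) = √(2·1.602×10⁻¹⁹·311/9.109×10⁻³¹) ≈ 1.046×10⁷ m/s.
B = mv/(|q|r) = (9.109×10⁻³¹)(1.046×10⁷)/((1.602×10⁻¹⁹)(8.47×10⁻⁵)) ≈ 0.702 T.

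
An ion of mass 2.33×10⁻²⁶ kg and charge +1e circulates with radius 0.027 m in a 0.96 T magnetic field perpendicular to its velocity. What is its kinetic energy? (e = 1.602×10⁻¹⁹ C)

KE ≈ 3.7×10⁻¹⁶ J

v = |q|Br/m, then KE = ½mv² = (qBr)²/(2m).
v = (1.602×10⁻¹⁹)(0.96)(0.027)/2.33×10⁻²⁶ ≈ 1.782×10⁵ m/s.
KE = ½(2.33×10⁻²⁶)(1.782×10⁵)² ≈ 3.7×10⁻¹⁶ J.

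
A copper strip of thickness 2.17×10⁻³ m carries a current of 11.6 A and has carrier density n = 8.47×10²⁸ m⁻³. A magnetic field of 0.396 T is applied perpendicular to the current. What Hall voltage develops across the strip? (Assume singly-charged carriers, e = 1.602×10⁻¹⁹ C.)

V_H ≈ 1.56×10⁻⁷ V

V_H = IB/(n e t).
V_H = (11.6)(0.396)/((8.47×10²⁸)(1.602×10⁻¹⁹)(2.17×10⁻³)) ≈ 1.56×10⁻⁷ V.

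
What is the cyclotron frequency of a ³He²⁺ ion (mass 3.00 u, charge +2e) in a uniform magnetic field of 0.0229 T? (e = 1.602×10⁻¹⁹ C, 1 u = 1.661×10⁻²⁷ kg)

f = |q|B/(2πm).
f = (3.204×10⁻¹⁹)(0.0229)/(2π·4.983×10⁻²⁷) ≈ 2.34×10⁵ Hz.

f ≈ 2.34×10⁵ Hz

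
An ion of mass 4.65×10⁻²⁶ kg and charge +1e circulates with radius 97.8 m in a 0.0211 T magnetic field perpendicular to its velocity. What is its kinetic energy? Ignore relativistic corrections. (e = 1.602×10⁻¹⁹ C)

v = |q|Br/m, then KE = ½mv² = (qBr)²/(2m).
v = (1.602×10⁻¹⁹)(0.0211)(97.8)/4.65×10⁻²⁶ ≈ 7.109×10⁶ m/s.
KE = ½(4.65×10⁻²⁶)(7.109×10⁶)² ≈ 1.18×10⁻¹² J = 7.34×10⁶ eV.

KE ≈ 7.34×10⁶ eV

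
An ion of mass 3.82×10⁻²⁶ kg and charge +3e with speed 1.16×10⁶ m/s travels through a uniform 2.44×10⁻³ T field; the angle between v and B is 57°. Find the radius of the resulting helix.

v⊥ = v sinθ = 1.16×10⁶·sin57° ≈ 9.729×10⁵ m/s.
r = m v⊥/(|q|B) = (3.82×10⁻²⁶)(9.729×10⁵)/((4.806×10⁻¹⁹)(2.44×10⁻³)) ≈ 31.7 m.

r ≈ 31.7 m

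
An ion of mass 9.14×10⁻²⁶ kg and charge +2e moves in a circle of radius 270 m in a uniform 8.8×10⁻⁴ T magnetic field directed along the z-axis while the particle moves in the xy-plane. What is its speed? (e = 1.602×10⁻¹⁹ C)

v ≈ 8.3×10⁵ m/s

From |q|vB = mv²/r, v = |q|Br/m.
v = (3.204×10⁻¹⁹)(8.8×10⁻⁴)(270)/9.14×10⁻²⁶ ≈ 8.3×10⁵ m/s.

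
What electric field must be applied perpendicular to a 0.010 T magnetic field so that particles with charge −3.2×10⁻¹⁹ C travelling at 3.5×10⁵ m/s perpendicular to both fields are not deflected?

E = 3500 V/m

For straight-line motion qE = qvB, so E = vB.
E = 3.5×10⁵ × 0.010 = 3500 V/m.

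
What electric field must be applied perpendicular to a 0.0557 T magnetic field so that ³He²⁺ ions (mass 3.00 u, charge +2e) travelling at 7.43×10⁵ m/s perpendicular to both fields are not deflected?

For straight-line motion qE = qvB, so E = vB.
E = 7.43×10⁵ × 0.0557 = 4.14×10⁴ V/m.

E = 4.14×10⁴ V/m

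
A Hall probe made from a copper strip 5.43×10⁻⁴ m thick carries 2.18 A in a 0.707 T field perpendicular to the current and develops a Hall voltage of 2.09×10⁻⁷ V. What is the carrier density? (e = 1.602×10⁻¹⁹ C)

n ≈ 8.48×10²⁸ m⁻³

From V_H = IB/(n e t), n = IB/(V_H e t).
n = (2.18)(0.707)/((2.09×10⁻⁷)(1.602×10⁻¹⁹)(5.43×10⁻⁴)) ≈ 8.48×10²⁸ m⁻³.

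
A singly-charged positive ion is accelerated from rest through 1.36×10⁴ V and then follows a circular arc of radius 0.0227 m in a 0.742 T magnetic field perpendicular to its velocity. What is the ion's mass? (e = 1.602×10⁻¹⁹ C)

m ≈ 1.67×10⁻²⁷ kg

Combine |q|V = ½mv² and r = mv/(|q|B): eliminate v to get m = qB²r²/(2V).
m = (1.602×10⁻¹⁹)(0.742)²(0.0227)²/(2·1.36×10⁴) ≈ 1.67×10⁻²⁷ kg.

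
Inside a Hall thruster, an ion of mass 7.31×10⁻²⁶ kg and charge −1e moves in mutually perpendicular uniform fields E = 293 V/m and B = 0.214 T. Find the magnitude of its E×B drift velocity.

The E×B drift speed is v_d = E/B.
v_d = 293/0.214 = 1370 m/s.

v_d ≈ 1370 m/s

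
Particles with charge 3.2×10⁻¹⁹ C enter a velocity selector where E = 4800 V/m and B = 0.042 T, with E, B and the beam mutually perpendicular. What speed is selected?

For undeflected motion the electric and magnetic forces balance: qE = qvB.
v = E/B = 4800/0.042 = 1.1×10⁵ m/s.

v = 1.1×10⁵ m/s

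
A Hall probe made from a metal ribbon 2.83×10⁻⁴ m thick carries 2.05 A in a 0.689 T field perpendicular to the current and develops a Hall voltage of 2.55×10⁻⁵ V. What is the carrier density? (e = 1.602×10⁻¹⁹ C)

n ≈ 1.22×10²⁷ m⁻³

From V_H = IB/(n e t), n = IB/(V_H e t).
n = (2.05)(0.689)/((2.55×10⁻⁵)(1.602×10⁻¹⁹)(2.83×10⁻⁴)) ≈ 1.22×10²⁷ m⁻³.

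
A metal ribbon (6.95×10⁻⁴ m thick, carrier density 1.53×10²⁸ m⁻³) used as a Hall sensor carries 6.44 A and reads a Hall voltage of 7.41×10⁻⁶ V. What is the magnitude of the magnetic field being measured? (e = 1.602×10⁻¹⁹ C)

From V_H = IB/(n e t), B = V_H n e t / I.
B = (7.41×10⁻⁶)(1.53×10²⁸)(1.602×10⁻¹⁹)(6.95×10⁻⁴)/6.44 ≈ 1.96 T.

B ≈ 1.96 T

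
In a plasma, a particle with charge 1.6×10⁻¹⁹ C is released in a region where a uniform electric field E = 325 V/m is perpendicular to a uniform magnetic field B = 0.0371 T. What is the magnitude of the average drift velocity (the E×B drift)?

The steady drift has the magnetic force balancing the electric force, so v_d = E/B.
v_d = 325/0.0371 = 8760 m/s.

v_d ≈ 8760 m/s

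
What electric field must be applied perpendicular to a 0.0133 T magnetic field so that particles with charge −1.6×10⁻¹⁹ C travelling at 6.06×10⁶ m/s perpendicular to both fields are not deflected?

For straight-line motion qE = qvB, so E = vB.
E = 6.06×10⁶ × 0.0133 = 8.06×10⁴ V/m.

E = 8.06×10⁴ V/m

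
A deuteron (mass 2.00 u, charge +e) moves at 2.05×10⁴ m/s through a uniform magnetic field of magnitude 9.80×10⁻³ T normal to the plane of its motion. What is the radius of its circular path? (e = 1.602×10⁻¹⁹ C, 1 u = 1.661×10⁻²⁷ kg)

r ≈ 0.0434 m

The magnetic force provides the centripetal force: |q|vB = mv²/r.
r = mv/(|q|B) = (3.322×10⁻²⁷)(2.05×10⁴)/((1.602×10⁻¹⁹)(9.80×10⁻³)) ≈ 0.0434 m.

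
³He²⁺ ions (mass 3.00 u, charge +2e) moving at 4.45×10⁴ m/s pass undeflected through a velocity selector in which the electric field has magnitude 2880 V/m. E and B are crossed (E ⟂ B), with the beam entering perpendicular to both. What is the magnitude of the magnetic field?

B = 0.0647 T

Balance of forces in the selector: qE = qvB ⇒ B = E/v.
B = 2880/4.45×10⁴ = 0.0647 T.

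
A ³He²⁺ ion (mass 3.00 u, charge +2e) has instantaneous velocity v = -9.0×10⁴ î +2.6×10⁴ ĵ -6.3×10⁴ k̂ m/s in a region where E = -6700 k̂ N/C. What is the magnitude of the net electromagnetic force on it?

|F| ≈ 2.15×10⁻¹⁵ N

Only an electric field acts, so F = qE = (3.204×10⁻¹⁹ C)·(0, 0, -6700) = (0, 0, -2.15×10⁻¹⁵) N.
|F| = 2.15×10⁻¹⁵ N.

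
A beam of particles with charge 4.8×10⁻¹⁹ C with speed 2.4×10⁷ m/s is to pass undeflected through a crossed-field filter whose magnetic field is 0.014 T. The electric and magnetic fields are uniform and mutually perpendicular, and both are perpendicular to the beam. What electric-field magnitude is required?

For straight-line motion qE = qvB, so E = vB.
E = 2.4×10⁷ × 0.014 = 3.4×10⁵ V/m.

E = 3.4×10⁵ V/m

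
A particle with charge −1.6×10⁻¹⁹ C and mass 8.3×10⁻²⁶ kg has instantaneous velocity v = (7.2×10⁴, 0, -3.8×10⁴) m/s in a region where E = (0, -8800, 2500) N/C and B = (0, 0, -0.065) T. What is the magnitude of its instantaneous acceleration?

v×B = (0, 4680, 0) N/C.
E + v×B = (0, -4120, 2500) N/C.
F = q(E + v×B) = (−1.6×10⁻¹⁹ C)·(0, -4120, 2500) = (0, 6.59×10⁻¹⁶, -4.00×10⁻¹⁶) N.
|a| = |F|/m = 7.711×10⁻¹⁶/8.3×10⁻²⁶ ≈ 9.29×10⁹ m/s².

|a| ≈ 9.29×10⁹ m/s²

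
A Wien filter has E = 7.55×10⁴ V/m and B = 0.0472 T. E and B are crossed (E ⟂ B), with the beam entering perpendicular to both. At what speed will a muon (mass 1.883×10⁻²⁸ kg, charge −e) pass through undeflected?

v = 1.60×10⁶ m/s

Straight-line motion ⇒ electric and magnetic forces cancel, so E = vB.
v = E/B = 7.55×10⁴/0.0472 = 1.60×10⁶ m/s.
The result is independent of the particle's charge and mass.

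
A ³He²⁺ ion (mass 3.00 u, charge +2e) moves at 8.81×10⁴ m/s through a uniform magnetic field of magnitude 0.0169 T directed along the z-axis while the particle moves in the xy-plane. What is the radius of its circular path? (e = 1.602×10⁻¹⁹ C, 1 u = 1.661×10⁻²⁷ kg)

The magnetic force provides the centripetal force: |q|vB = mv²/r.
r = mv/(|q|B) = (4.983×10⁻²⁷)(8.81×10⁴)/((3.204×10⁻¹⁹)(0.0169)) ≈ 0.0811 m.

r ≈ 0.0811 m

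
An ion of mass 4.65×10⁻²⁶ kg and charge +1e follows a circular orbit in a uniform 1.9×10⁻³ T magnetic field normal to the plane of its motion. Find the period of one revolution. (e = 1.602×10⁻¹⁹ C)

The cyclotron period depends only on m, q, B: T = 2πm/(|q|B).
T = 2π(4.65×10⁻²⁶)/((1.602×10⁻¹⁹)(1.9×10⁻³)) ≈ 9.6×10⁻⁴ s.

T ≈ 9.6×10⁻⁴ s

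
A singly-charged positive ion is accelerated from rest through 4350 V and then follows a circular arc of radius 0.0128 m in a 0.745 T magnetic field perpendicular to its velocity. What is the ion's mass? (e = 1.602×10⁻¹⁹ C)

Combine |q|V = ½mv² and r = mv/(|q|B): eliminate v to get m = qB²r²/(2V).
m = (1.602×10⁻¹⁹)(0.745)²(0.0128)²/(2·4350) ≈ 1.67×10⁻²⁷ kg.

m ≈ 1.67×10⁻²⁷ kg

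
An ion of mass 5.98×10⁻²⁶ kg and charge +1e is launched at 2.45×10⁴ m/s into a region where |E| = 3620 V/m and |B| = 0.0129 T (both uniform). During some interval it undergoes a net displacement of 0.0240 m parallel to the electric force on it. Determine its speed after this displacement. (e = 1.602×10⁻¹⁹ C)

v_f ≈ 3.26×10⁴ m/s

B does no work; ΔKE = |q|E d.
½mv_f² = ½mv₀² + |q|Ed = ½(5.98×10⁻²⁶)(2.45×10⁴)² + (1.602×10⁻¹⁹)(3620)(0.0240) ≈ 1.795×10⁻¹⁷ J + 1.392×10⁻¹⁷ J ≈ 3.187×10⁻¹⁷ J.
v_f = √(2·3.187×10⁻¹⁷/5.98×10⁻²⁶) ≈ 3.26×10⁴ m/s.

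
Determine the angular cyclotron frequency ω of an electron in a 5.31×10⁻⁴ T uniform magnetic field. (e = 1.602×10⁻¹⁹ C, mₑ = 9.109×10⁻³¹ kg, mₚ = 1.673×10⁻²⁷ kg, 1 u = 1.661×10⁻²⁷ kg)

ω = |q|B/m.
ω = (1.602×10⁻¹⁹)(5.31×10⁻⁴)/9.109×10⁻³¹ ≈ 9.34×10⁷ rad/s.

ω ≈ 9.34×10⁷ rad/s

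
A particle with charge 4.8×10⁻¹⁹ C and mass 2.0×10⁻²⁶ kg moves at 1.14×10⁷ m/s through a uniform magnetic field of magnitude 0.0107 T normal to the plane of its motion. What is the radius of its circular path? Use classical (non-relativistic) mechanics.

r ≈ 44.4 m

The magnetic force provides the centripetal force: |q|vB = mv²/r.
r = mv/(|q|B) = (2.0×10⁻²⁶)(1.14×10⁷)/((4.8×10⁻¹⁹)(0.0107)) ≈ 44.4 m.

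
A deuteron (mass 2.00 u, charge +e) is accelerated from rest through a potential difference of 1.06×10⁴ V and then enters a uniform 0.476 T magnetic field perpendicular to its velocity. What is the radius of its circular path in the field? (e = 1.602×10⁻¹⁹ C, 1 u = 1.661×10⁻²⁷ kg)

Acceleration: |q|V = ½mv² ⇒ v = √(2|q|V/m) = √(2·1.602×10⁻¹⁹·1.06×10⁴/3.322×10⁻²⁷) ≈ 1.011×10⁶ m/s.
In the field: r = mv/(|q|B) = (3.322×10⁻²⁷)(1.011×10⁶)/((1.602×10⁻¹⁹)(0.476)) ≈ 0.0440 m.

r ≈ 0.0440 m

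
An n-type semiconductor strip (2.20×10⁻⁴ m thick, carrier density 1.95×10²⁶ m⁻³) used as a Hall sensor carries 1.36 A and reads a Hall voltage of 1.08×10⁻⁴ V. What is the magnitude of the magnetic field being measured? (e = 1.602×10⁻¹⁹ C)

From V_H = IB/(n e t), B = V_H n e t / I.
B = (1.08×10⁻⁴)(1.95×10²⁶)(1.602×10⁻¹⁹)(2.20×10⁻⁴)/1.36 ≈ 0.546 T.

B ≈ 0.546 T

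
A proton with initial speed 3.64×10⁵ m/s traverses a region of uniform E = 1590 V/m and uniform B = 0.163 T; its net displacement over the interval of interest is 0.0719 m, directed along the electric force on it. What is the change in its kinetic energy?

ΔKE ≈ 1.83×10⁻¹⁷ J

The magnetic force is always ⟂ v and does no work; only the electric force changes KE.
ΔKE = F_E · d = |q|E d = (1.602×10⁻¹⁹)(1590)(0.0719) ≈ 1.83×10⁻¹⁷ J.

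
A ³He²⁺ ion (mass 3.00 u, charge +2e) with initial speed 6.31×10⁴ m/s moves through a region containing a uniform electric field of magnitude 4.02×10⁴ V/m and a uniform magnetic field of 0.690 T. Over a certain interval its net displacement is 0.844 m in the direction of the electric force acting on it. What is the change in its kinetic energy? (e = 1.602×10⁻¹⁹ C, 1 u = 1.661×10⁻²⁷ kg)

The magnetic force is always ⟂ v and does no work; only the electric force changes KE.
ΔKE = F_E · d = |q|E d = (3.204×10⁻¹⁹)(4.02×10⁴)(0.844) ≈ 1.09×10⁻¹⁴ J.

ΔKE ≈ 1.09×10⁻¹⁴ J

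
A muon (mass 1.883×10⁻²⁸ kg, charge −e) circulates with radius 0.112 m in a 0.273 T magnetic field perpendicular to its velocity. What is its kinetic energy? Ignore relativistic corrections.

KE ≈ 6.37×10⁻¹⁴ J

v = |q|Br/m, then KE = ½mv² = (qBr)²/(2m).
v = (1.602×10⁻¹⁹)(0.273)(0.112)/1.883×10⁻²⁸ ≈ 2.601×10⁷ m/s.
KE = ½(1.883×10⁻²⁸)(2.601×10⁷)² ≈ 6.37×10⁻¹⁴ J.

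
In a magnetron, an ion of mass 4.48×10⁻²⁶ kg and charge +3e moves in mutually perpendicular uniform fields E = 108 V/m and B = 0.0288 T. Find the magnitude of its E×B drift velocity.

The E×B drift speed is v_d = E/B.
v_d = 108/0.0288 = 3750 m/s.

v_d ≈ 3750 m/s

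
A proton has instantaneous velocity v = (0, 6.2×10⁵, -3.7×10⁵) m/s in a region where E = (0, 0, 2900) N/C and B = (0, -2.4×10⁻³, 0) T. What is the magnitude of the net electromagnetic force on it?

|F| ≈ 4.86×10⁻¹⁶ N

v×B = (-888, 0, 0) N/C.
E + v×B = (-888, 0, 2900) N/C.
F = q(E + v×B) = (1.602×10⁻¹⁹ C)·(-888, 0, 2900) = (-1.42×10⁻¹⁶, 0, 4.65×10⁻¹⁶) N.
|F| = 4.86×10⁻¹⁶ N.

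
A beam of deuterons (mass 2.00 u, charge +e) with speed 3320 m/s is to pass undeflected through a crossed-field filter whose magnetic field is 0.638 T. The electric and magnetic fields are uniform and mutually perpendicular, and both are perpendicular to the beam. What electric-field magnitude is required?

E = 2120 V/m

For straight-line motion qE = qvB, so E = vB.
E = 3320 × 0.638 = 2120 V/m.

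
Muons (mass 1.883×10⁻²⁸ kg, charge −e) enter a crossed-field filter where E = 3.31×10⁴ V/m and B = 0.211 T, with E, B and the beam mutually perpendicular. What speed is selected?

For undeflected motion the electric and magnetic forces balance: qE = qvB.
v = E/B = 3.31×10⁴/0.211 = 1.57×10⁵ m/s.

v = 1.57×10⁵ m/s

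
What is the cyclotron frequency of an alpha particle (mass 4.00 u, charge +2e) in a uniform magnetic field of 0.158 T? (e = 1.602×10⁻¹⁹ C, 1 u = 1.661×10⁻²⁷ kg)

f = |q|B/(2πm).
f = (3.204×10⁻¹⁹)(0.158)/(2π·6.644×10⁻²⁷) ≈ 1.21×10⁶ Hz.

f ≈ 1.21×10⁶ Hz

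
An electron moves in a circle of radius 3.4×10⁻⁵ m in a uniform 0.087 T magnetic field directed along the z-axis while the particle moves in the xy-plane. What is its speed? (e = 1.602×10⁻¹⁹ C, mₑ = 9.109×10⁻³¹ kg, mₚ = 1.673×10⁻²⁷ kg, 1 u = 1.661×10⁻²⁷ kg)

v ≈ 5.2×10⁵ m/s

From |q|vB = mv²/r, v = |q|Br/m.
v = (1.602×10⁻¹⁹)(0.087)(3.4×10⁻⁵)/9.109×10⁻³¹ ≈ 5.2×10⁵ m/s.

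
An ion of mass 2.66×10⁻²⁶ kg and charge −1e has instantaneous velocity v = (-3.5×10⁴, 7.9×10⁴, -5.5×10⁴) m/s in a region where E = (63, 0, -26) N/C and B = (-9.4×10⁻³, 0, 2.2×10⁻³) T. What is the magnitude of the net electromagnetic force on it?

|F| ≈ 1.54×10⁻¹⁶ N

v×B = (174, 594, 743) N/C.
E + v×B = (237, 594, 717) N/C.
F = q(E + v×B) = (−1.602×10⁻¹⁹ C)·(237, 594, 717) = (-3.79×10⁻¹⁷, -9.52×10⁻¹⁷, -1.15×10⁻¹⁶) N.
|F| = 1.54×10⁻¹⁶ N.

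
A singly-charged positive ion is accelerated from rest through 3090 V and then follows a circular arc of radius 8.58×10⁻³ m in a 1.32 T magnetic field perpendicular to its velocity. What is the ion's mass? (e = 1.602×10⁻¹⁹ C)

m ≈ 3.33×10⁻²⁷ kg

Combine |q|V = ½mv² and r = mv/(|q|B): eliminate v to get m = qB²r²/(2V).
m = (1.602×10⁻¹⁹)(1.32)²(8.58×10⁻³)²/(2·3090) ≈ 3.33×10⁻²⁷ kg.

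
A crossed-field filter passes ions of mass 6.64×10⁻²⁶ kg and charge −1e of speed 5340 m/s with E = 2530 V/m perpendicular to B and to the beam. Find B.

Balance of forces in the selector: qE = qvB ⇒ B = E/v.
B = 2530/5340 = 0.474 T.

B = 0.474 T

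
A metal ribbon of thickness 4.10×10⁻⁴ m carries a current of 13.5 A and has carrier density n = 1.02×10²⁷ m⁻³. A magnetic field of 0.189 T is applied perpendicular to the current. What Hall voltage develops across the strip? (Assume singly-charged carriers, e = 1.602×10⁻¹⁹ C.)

V_H = IB/(n e t).
V_H = (13.5)(0.189)/((1.02×10²⁷)(1.602×10⁻¹⁹)(4.10×10⁻⁴)) ≈ 3.81×10⁻⁵ V.

V_H ≈ 3.81×10⁻⁵ V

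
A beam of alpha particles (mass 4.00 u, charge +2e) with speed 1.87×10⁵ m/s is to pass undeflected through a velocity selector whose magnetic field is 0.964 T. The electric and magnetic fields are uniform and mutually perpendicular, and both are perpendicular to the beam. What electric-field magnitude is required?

For straight-line motion qE = qvB, so E = vB.
E = 1.87×10⁵ × 0.964 = 1.80×10⁵ V/m.

E = 1.80×10⁵ V/m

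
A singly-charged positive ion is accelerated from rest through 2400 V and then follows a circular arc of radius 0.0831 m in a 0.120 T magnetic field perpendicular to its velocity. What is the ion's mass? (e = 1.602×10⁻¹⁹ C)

m ≈ 3.32×10⁻²⁷ kg

Combine |q|V = ½mv² and r = mv/(|q|B): eliminate v to get m = qB²r²/(2V).
m = (1.602×10⁻¹⁹)(0.120)²(0.0831)²/(2·2400) ≈ 3.32×10⁻²⁷ kg.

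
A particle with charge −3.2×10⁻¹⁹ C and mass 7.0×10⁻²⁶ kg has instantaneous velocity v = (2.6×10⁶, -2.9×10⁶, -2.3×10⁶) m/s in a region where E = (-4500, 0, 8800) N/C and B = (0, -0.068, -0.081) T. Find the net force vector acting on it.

F ≈ (-2.37×10⁻¹⁴, -6.74×10⁻¹⁴, 5.38×10⁻¹⁴) N

v×B = (7.85×10⁴, 2.11×10⁵, -1.77×10⁵) N/C.
E + v×B = (7.40×10⁴, 2.11×10⁵, -1.68×10⁵) N/C.
F = q(E + v×B) = (−3.2×10⁻¹⁹ C)·(7.40×10⁴, 2.11×10⁵, -1.68×10⁵) = (-2.37×10⁻¹⁴, -6.74×10⁻¹⁴, 5.38×10⁻¹⁴) N.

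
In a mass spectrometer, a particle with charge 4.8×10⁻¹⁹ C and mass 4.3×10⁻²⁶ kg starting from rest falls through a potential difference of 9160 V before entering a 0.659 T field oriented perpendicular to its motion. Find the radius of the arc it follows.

Acceleration: |q|V = ½mv² ⇒ v = √(2|q|V/m) = √(2·4.8×10⁻¹⁹·9160/4.3×10⁻²⁶) ≈ 4.522×10⁵ m/s.
In the field: r = mv/(|q|B) = (4.3×10⁻²⁶)(4.522×10⁵)/((4.8×10⁻¹⁹)(0.659)) ≈ 0.0615 m.

r ≈ 0.0615 m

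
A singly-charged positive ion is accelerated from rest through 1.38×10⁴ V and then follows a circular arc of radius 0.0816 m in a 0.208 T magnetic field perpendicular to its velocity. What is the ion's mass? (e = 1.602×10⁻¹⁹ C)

Combine |q|V = ½mv² and r = mv/(|q|B): eliminate v to get m = qB²r²/(2V).
m = (1.602×10⁻¹⁹)(0.208)²(0.0816)²/(2·1.38×10⁴) ≈ 1.67×10⁻²⁷ kg.

m ≈ 1.67×10⁻²⁷ kg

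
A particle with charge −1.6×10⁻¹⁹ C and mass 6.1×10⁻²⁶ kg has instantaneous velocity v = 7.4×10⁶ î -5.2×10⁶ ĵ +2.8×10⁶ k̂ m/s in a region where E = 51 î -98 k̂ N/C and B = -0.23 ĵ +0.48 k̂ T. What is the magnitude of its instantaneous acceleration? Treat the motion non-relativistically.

|a| ≈ 1.14×10¹³ m/s²

v×B = (-1.85×10⁶, -3.55×10⁶, -1.70×10⁶) N/C.
E + v×B = (-1.85×10⁶, -3.55×10⁶, -1.70×10⁶) N/C.
F = q(E + v×B) = (−1.6×10⁻¹⁹ C)·(-1.85×10⁶, -3.55×10⁶, -1.70×10⁶) = (2.96×10⁻¹³, 5.68×10⁻¹³, 2.72×10⁻¹³) N.
|a| = |F|/m = 6.964×10⁻¹³/6.1×10⁻²⁶ ≈ 1.14×10¹³ m/s².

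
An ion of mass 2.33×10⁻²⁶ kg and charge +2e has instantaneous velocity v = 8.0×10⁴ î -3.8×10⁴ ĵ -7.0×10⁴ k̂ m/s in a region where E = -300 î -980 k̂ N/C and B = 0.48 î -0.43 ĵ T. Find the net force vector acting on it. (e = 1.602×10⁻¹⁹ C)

F ≈ (-9.74×10⁻¹⁵, -1.08×10⁻¹⁴, -5.49×10⁻¹⁵) N

v×B = (-3.01×10⁴, -3.36×10⁴, -1.62×10⁴) N/C.
E + v×B = (-3.04×10⁴, -3.36×10⁴, -1.71×10⁴) N/C.
F = q(E + v×B) = (3.204×10⁻¹⁹ C)·(-3.04×10⁴, -3.36×10⁴, -1.71×10⁴) = (-9.74×10⁻¹⁵, -1.08×10⁻¹⁴, -5.49×10⁻¹⁵) N.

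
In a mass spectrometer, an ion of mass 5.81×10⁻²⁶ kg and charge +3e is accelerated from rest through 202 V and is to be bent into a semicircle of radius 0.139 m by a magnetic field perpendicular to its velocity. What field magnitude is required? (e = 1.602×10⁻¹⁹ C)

B ≈ 0.0503 T

v = √(2|q|V/m) = √(2·4.806×10⁻¹⁹·202/5.81×10⁻²⁶) ≈ 5.781×10⁴ m/s.
B = mv/(|q|r) = (5.81×10⁻²⁶)(5.781×10⁴)/((4.806×10⁻¹⁹)(0.139)) ≈ 0.0503 T.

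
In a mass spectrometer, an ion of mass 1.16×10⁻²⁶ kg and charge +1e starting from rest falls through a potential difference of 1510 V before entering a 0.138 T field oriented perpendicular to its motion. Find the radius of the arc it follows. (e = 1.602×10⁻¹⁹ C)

Acceleration: |q|V = ½mv² ⇒ v = √(2|q|V/m) = √(2·1.602×10⁻¹⁹·1510/1.16×10⁻²⁶) ≈ 2.042×10⁵ m/s.
In the field: r = mv/(|q|B) = (1.16×10⁻²⁶)(2.042×10⁵)/((1.602×10⁻¹⁹)(0.138)) ≈ 0.107 m.

r ≈ 0.107 m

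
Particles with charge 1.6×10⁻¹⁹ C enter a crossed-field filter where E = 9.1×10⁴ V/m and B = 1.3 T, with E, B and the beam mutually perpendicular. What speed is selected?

Straight-line motion ⇒ electric and magnetic forces cancel, so E = vB.
v = E/B = 9.1×10⁴/1.3 = 7.0×10⁴ m/s.
The result is independent of the particle's charge and mass.

v = 7.0×10⁴ m/s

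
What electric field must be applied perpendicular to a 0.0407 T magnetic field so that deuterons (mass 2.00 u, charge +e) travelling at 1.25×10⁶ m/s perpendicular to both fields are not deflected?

E = 5.09×10⁴ V/m

For straight-line motion qE = qvB, so E = vB.
E = 1.25×10⁶ × 0.0407 = 5.09×10⁴ V/m.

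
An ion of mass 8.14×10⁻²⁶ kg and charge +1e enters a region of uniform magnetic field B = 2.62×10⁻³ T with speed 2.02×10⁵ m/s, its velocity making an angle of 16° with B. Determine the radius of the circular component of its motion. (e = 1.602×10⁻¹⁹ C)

r ≈ 10.8 m

v⊥ = v sinθ = 2.02×10⁵·sin16° ≈ 5.568×10⁴ m/s.
r = m v⊥/(|q|B) = (8.14×10⁻²⁶)(5.568×10⁴)/((1.602×10⁻¹⁹)(2.62×10⁻³)) ≈ 10.8 m.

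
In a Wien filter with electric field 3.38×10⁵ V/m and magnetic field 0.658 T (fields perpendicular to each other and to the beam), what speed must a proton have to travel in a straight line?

Straight-line motion ⇒ electric and magnetic forces cancel, so E = vB.
v = E/B = 3.38×10⁵/0.658 = 5.14×10⁵ m/s.

v = 5.14×10⁵ m/s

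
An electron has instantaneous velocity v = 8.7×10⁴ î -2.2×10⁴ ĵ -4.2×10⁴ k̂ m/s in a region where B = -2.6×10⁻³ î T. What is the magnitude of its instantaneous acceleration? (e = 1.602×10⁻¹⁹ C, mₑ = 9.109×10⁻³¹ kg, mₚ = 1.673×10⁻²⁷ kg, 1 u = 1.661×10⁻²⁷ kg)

|a| ≈ 2.17×10¹³ m/s²

v×B = (0, 109, -57.2) N/C.
F = q v×B = (−1.602×10⁻¹⁹ C)·(0, 109, -57.2) = (0, -1.75×10⁻¹⁷, 9.16×10⁻¹⁸) N.
|a| = |F|/m = 1.975×10⁻¹⁷/9.109×10⁻³¹ ≈ 2.17×10¹³ m/s².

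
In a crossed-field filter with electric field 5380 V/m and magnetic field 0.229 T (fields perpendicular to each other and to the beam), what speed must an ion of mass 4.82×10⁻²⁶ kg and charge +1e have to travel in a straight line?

v = 2.35×10⁴ m/s

For undeflected motion the electric and magnetic forces balance: qE = qvB.
v = E/B = 5380/0.229 = 2.35×10⁴ m/s.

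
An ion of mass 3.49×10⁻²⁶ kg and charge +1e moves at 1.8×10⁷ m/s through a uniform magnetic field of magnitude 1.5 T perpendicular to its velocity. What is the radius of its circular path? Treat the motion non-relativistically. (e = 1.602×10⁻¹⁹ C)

The magnetic force provides the centripetal force: |q|vB = mv²/r.
r = mv/(|q|B) = (3.49×10⁻²⁶)(1.8×10⁷)/((1.602×10⁻¹⁹)(1.5)) ≈ 2.6 m.

r ≈ 2.6 m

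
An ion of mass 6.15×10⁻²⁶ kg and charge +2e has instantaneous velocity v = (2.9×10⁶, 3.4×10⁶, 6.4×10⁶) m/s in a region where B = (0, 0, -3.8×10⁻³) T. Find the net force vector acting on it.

F ≈ (-4.14×10⁻¹⁵, 3.53×10⁻¹⁵, 0) N

v×B = (-1.29×10⁴, 1.10×10⁴, 0) N/C.
F = q v×B = (3.204×10⁻¹⁹ C)·(-1.29×10⁴, 1.10×10⁴, 0) = (-4.14×10⁻¹⁵, 3.53×10⁻¹⁵, 0) N.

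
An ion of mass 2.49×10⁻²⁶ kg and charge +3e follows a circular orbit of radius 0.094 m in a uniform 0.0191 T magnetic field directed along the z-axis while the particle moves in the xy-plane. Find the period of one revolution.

T ≈ 1.70×10⁻⁵ s

The cyclotron period depends only on m, q, B: T = 2πm/(|q|B).
T = 2π(2.49×10⁻²⁶)/((4.806×10⁻¹⁹)(0.0191)) ≈ 1.70×10⁻⁵ s.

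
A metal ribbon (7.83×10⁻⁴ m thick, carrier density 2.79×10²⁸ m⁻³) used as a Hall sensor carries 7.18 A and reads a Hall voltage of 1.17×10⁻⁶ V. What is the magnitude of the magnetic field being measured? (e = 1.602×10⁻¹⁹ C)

B ≈ 0.570 T

From V_H = IB/(n e t), B = V_H n e t / I.
B = (1.17×10⁻⁶)(2.79×10²⁸)(1.602×10⁻¹⁹)(7.83×10⁻⁴)/7.18 ≈ 0.570 T.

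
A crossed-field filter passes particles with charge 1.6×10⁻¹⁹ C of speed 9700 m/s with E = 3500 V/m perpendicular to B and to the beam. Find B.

Balance of forces in the selector: qE = qvB ⇒ B = E/v.
B = 3500/9700 = 0.36 T.

B = 0.36 T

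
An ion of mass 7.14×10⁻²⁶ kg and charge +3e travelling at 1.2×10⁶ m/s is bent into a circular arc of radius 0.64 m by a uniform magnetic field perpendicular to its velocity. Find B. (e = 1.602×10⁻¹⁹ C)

From |q|vB = mv²/r, B = mv/(|q|r).
B = (7.14×10⁻²⁶)(1.2×10⁶)/((4.806×10⁻¹⁹)(0.64)) ≈ 0.28 T.

B ≈ 0.28 T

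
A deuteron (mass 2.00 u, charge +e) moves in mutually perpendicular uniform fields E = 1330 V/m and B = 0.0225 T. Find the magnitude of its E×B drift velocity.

v_d ≈ 5.91×10⁴ m/s

In crossed fields the guiding centre drifts at v_d = |E×B|/B² = E/B, independent of charge and mass.
v_d = 1330/0.0225 = 5.91×10⁴ m/s.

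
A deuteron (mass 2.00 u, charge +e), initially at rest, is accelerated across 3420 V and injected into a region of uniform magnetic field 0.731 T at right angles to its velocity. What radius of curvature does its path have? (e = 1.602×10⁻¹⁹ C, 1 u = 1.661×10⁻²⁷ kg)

Acceleration: |q|V = ½mv² ⇒ v = √(2|q|V/m) = √(2·1.602×10⁻¹⁹·3420/3.322×10⁻²⁷) ≈ 5.743×10⁵ m/s.
In the field: r = mv/(|q|B) = (3.322×10⁻²⁷)(5.743×10⁵)/((1.602×10⁻¹⁹)(0.731)) ≈ 0.0163 m.

r ≈ 0.0163 m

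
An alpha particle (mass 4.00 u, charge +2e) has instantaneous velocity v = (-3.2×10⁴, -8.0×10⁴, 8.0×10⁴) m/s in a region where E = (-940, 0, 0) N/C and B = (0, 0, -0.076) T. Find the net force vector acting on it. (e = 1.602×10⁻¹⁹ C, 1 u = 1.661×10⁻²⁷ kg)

F ≈ (1.65×10⁻¹⁵, -7.79×10⁻¹⁶, 0) N

v×B = (6080, -2430, 0) N/C.
E + v×B = (5140, -2430, 0) N/C.
F = q(E + v×B) = (3.204×10⁻¹⁹ C)·(5140, -2430, 0) = (1.65×10⁻¹⁵, -7.79×10⁻¹⁶, 0) N.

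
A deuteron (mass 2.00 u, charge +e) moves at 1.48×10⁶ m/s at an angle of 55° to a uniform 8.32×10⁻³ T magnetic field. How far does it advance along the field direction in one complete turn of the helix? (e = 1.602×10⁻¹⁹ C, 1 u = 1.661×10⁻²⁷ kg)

p ≈ 13.3 m

v∥ = v cosθ = 1.48×10⁶·cos55° ≈ 8.489×10⁵ m/s.
T = 2πm/(|q|B) = 2π(3.322×10⁻²⁷)/((1.602×10⁻¹⁹)(8.32×10⁻³)) ≈ 1.566×10⁻⁵ s.
pitch = v∥ T = (8.489×10⁵)(1.566×10⁻⁵) ≈ 13.3 m.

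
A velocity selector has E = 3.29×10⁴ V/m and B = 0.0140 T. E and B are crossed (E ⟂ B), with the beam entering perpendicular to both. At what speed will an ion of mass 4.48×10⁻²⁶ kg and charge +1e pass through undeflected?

Zero net Lorentz force requires |qE| = |q v×B|, i.e. E = vB.
v = E/B = 3.29×10⁴/0.0140 = 2.35×10⁶ m/s.

v = 2.35×10⁶ m/s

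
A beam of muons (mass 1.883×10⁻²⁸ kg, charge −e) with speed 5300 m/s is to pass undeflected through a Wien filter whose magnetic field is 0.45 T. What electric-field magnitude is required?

For straight-line motion qE = qvB, so E = vB.
E = 5300 × 0.45 = 2400 V/m.

E = 2400 V/m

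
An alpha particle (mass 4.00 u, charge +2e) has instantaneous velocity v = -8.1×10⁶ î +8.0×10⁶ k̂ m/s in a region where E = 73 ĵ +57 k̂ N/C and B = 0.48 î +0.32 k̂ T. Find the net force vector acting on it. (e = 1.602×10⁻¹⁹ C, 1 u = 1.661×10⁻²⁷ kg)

F ≈ (0, 2.06×10⁻¹², 1.83×10⁻¹⁷) N

v×B = (0, 6.43×10⁶, 0) N/C.
E + v×B = (0, 6.43×10⁶, 57.0) N/C.
F = q(E + v×B) = (3.204×10⁻¹⁹ C)·(0, 6.43×10⁶, 57.0) = (0, 2.06×10⁻¹², 1.83×10⁻¹⁷) N.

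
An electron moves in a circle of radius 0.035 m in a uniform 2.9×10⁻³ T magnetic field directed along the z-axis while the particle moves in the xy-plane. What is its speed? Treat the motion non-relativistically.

v ≈ 1.8×10⁷ m/s

From |q|vB = mv²/r, v = |q|Br/m.
v = (1.602×10⁻¹⁹)(2.9×10⁻³)(0.035)/9.109×10⁻³¹ ≈ 1.8×10⁷ m/s.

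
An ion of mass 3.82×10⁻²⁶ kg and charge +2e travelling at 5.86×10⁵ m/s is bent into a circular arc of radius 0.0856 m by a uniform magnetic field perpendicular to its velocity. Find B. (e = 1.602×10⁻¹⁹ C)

From |q|vB = mv²/r, B = mv/(|q|r).
B = (3.82×10⁻²⁶)(5.86×10⁵)/((3.204×10⁻¹⁹)(0.0856)) ≈ 0.816 T.

B ≈ 0.816 T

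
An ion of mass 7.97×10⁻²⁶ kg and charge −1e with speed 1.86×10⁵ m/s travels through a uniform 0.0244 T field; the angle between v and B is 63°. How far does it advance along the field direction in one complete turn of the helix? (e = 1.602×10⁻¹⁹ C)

v∥ = v cosθ = 1.86×10⁵·cos63° ≈ 8.444×10⁴ m/s.
T = 2πm/(|q|B) = 2π(7.97×10⁻²⁶)/((1.602×10⁻¹⁹)(0.0244)) ≈ 1.281×10⁻⁴ s.
pitch = v∥ T = (8.444×10⁴)(1.281×10⁻⁴) ≈ 10.8 m.

p ≈ 10.8 m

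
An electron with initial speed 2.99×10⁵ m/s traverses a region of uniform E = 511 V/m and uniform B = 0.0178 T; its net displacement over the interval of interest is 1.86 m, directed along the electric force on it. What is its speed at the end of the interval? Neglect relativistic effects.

v_f ≈ 1.83×10⁷ m/s

B does no work; ΔKE = |q|E d.
½mv_f² = ½mv₀² + |q|Ed = ½(9.109×10⁻³¹)(2.99×10⁵)² + (1.602×10⁻¹⁹)(511)(1.86) ≈ 4.072×10⁻²⁰ J + 1.523×10⁻¹⁶ J ≈ 1.523×10⁻¹⁶ J.
v_f = √(2·1.523×10⁻¹⁶/9.109×10⁻³¹) ≈ 1.83×10⁷ m/s.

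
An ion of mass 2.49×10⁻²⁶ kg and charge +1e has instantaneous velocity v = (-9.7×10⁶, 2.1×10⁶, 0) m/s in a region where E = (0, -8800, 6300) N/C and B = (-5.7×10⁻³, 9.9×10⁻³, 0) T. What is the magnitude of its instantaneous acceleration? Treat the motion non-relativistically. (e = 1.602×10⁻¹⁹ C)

|a| ≈ 5.03×10¹¹ m/s²

v×B = (0, 0, -8.41×10⁴) N/C.
E + v×B = (0, -8800, -7.78×10⁴) N/C.
F = q(E + v×B) = (1.602×10⁻¹⁹ C)·(0, -8800, -7.78×10⁴) = (0, -1.41×10⁻¹⁵, -1.25×10⁻¹⁴) N.
|a| = |F|/m = 1.254×10⁻¹⁴/2.49×10⁻²⁶ ≈ 5.03×10¹¹ m/s².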